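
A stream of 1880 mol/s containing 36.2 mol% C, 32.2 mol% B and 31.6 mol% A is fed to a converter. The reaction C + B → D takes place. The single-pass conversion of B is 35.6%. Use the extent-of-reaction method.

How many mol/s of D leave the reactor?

216 mol/s

B reacted = 0.356 × 605.4 = 215.5 mol/s; ν_B = −1, so ξ = 215.5/1 = 215.5 mol/s.
Outlet amounts (n = n₀ + ν ξ):
  C: 680.6 − 1(215.5) = 465.1
  B: 605.4 − 1(215.5) = 389.9
  D: 0 + 1(215.5) = 215.5
  A: 594.1 (inert)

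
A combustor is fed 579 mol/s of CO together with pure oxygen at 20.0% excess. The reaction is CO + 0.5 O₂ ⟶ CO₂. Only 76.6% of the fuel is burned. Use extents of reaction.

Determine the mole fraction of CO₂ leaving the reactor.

0.629

Stoichiometric O₂ = 0.5 × 579 = 289.5 mol/s; O₂ fed = 289.5 × 1.200 = 347.4 mol/s.
Fuel reacted = 0.766 × 579 → ξ = 443.5 mol/s.
Outlet (n = n₀ + ν ξ):
  CO: 579 − 1(443.5) = 135.5
  O₂: 347.4 − 0.5(443.5) = 125.6
  CO₂: 0 + 1(443.5) = 443.5
Total out = 704.6 mol/s; y_CO₂ = 443.5 / 704.6 = 0.6294.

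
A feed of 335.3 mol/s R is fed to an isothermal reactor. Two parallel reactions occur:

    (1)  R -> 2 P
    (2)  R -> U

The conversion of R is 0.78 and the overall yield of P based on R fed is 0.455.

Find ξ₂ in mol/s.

ξ₂ = 185 mol/s

Yield of P: 2ξ₁ / 335.3 = 0.455 → ξ₁ = 76.28 mol/s.
Conversion of R: 1ξ₁ + 1ξ₂ = 0.78 × 335.3 = 261.5 → ξ₂ = 185.3 mol/s.
Outlet amounts (n = n₀ + Σ ν·ξ):
  R: 335.3 − 1(76.28) − 1(185.3) = 73.77
  P: 0 + 2(76.28) = 152.6
  U: 0 + 1(185.3) = 185.3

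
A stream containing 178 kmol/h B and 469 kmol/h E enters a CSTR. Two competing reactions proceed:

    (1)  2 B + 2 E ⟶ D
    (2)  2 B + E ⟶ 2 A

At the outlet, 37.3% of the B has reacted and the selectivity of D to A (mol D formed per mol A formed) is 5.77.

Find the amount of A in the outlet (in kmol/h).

5.29 kmol/h

Conversion of B: B consumed = 0.373 × 178 = 66.39 kmol/h = 2ξ₁ + 2ξ₂.
Selectivity: 1ξ₁ / (2ξ₂) = 5.77 → ξ₁ = 11.54 ξ₂.
Substitute: (2·11.54 + 2) ξ₂ = 66.39 → ξ₂ = 2.647 kmol/h, ξ₁ = 30.55 kmol/h.
Outlet amounts (n = n₀ + Σ ν·ξ):
  B: 178 − 2(30.55) − 2(2.647) = 111.6
  E: 469 − 2(30.55) − 1(2.647) = 405.3
  D: 0 + 1(30.55) = 30.55
  A: 0 + 2(2.647) = 5.295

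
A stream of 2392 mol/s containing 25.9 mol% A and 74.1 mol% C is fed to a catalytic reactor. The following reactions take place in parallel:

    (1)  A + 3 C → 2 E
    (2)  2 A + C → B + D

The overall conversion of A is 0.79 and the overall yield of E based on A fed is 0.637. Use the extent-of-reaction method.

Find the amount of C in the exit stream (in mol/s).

Yield of E: 2ξ₁ / 619.5 = 0.637 → ξ₁ = 197.3 mol/s.
Conversion of A: 1ξ₁ + 2ξ₂ = 0.79 × 619.5 = 489.4 → ξ₂ = 146.1 mol/s.
Outlet amounts (n = n₀ + Σ ν·ξ):
  A: 619.5 − 1(197.3) − 2(146.1) = 130.1
  C: 1772 − 3(197.3) − 1(146.1) = 1034
  E: 0 + 2(197.3) = 394.6
  B: 0 + 1(146.1) = 146.1
  D: 0 + 1(146.1) = 146.1

1030 mol/s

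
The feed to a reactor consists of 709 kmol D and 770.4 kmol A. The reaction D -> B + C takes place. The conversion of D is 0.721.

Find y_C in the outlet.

D reacted = 0.721 × 709 = 511.2 kmol; ν_D = −1, so ξ = 511.2/1 = 511.2 kmol.
Outlet amounts (n = n₀ + ν ξ):
  D: 709 − 1(511.2) = 197.8
  B: 0 + 1(511.2) = 511.2
  C: 0 + 1(511.2) = 511.2
  A: 770.4 (inert)
Total out = 1991 kmol; y_C = 511.2 / 1991 = 0.2568.

0.257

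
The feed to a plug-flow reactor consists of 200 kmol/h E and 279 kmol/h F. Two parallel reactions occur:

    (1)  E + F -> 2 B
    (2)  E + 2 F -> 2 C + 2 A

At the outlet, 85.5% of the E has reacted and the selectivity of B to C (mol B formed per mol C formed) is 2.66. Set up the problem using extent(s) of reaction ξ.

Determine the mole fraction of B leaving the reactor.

Conversion of E: E consumed = 0.855 × 200 = 171 kmol/h = 1ξ₁ + 1ξ₂.
Selectivity: 2ξ₁ / (2ξ₂) = 2.66 → ξ₁ = 2.66 ξ₂.
Substitute: (1·2.66 + 1) ξ₂ = 171 → ξ₂ = 46.72 kmol/h, ξ₁ = 124.3 kmol/h.
Outlet amounts (n = n₀ + Σ ν·ξ):
  E: 200 − 1(124.3) − 1(46.72) = 29
  F: 279 − 1(124.3) − 2(46.72) = 61.28
  B: 0 + 2(124.3) = 248.6
  C: 0 + 2(46.72) = 93.44
  A: 0 + 2(46.72) = 93.44
Total out = 525.7 kmol/h; y_B = 248.6 / 525.7 = 0.4728.

0.473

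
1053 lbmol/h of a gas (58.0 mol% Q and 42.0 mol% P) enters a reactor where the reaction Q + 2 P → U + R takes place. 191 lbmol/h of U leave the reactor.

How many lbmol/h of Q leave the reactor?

420 lbmol/h

For U: n = n₀ + 1ξ → 191 = 0 + 1ξ, giving ξ = 191 lbmol/h.
Outlet amounts (n = n₀ + ν ξ):
  Q: 610.7 − 1(191) = 419.7
  P: 442.3 − 2(191) = 60.26
  U: 0 + 1(191) = 191
  R: 0 + 1(191) = 191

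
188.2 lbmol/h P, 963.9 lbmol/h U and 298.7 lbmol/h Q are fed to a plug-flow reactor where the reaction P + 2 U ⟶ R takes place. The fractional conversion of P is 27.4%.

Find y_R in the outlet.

P reacted = 0.274 × 188.2 = 51.57 lbmol/h; ν_P = −1, so ξ = 51.57/1 = 51.57 lbmol/h.
Outlet amounts (n = n₀ + ν ξ):
  P: 188.2 − 1(51.57) = 136.6
  U: 963.9 − 2(51.57) = 860.8
  R: 0 + 1(51.57) = 51.57
  Q: 298.7 (inert)
Total out = 1348 lbmol/h; y_R = 51.57 / 1348 = 0.03826.

0.0383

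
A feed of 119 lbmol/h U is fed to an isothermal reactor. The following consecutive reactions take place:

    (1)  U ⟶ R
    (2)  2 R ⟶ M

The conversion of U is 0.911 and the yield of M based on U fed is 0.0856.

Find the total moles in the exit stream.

Conversion of U: U consumed = 1ξ₁ = 0.911 × 119 → ξ₁ = 108.4 lbmol/h.
Yield of M: 1ξ₂ / 119 = 0.0856 → ξ₂ = 10.19 lbmol/h.
Outlet amounts (n = n₀ + Σ ν·ξ):
  U: 119 − 1(108.4) = 10.59
  R: 0 + 1(108.4) − 2(10.19) = 88.04
  M: 0 + 1(10.19) = 10.19
Total out = 10.59 + 88.04 + 10.19 = 108.8 lbmol/h.

109 lbmol/h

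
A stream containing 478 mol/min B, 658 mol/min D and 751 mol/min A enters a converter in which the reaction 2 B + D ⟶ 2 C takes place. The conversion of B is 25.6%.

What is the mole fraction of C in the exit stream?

B reacted = 0.256 × 478 = 122.4 mol/min; ν_B = −2, so ξ = 122.4/2 = 61.18 mol/min.
Outlet amounts (n = n₀ + ν ξ):
  B: 478 − 2(61.18) = 355.6
  D: 658 − 1(61.18) = 596.8
  C: 0 + 2(61.18) = 122.4
  A: 751 (inert)
Total out = 1826 mol/min; y_C = 122.4 / 1826 = 0.06702.

0.067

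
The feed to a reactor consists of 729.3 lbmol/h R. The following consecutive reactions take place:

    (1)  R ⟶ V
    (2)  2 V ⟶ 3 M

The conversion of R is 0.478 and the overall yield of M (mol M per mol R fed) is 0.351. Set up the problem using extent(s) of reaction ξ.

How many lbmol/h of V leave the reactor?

Conversion of R: R consumed = 1ξ₁ = 0.478 × 729.3 → ξ₁ = 348.6 lbmol/h.
Yield of M: 3ξ₂ / 729.3 = 0.351 → ξ₂ = 85.33 lbmol/h.
Outlet amounts (n = n₀ + Σ ν·ξ):
  R: 729.3 − 1(348.6) = 380.7
  V: 0 + 1(348.6) − 2(85.33) = 177.9
  M: 0 + 3(85.33) = 256

178 lbmol/h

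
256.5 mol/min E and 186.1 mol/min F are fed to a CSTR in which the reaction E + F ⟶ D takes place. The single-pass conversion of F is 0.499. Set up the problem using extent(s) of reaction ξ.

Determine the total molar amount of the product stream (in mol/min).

F reacted = 0.499 × 186.1 = 92.86 mol/min; ν_F = −1, so ξ = 92.86/1 = 92.86 mol/min.
Outlet amounts (n = n₀ + ν ξ):
  E: 256.5 − 1(92.86) = 163.6
  F: 186.1 − 1(92.86) = 93.24
  D: 0 + 1(92.86) = 92.86
Total out = 163.6 + 93.24 + 92.86 = 349.7 mol/min.

350 mol/min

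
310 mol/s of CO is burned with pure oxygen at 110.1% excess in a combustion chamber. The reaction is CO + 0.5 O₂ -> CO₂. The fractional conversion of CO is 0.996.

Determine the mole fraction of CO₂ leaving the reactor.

Stoichiometric O₂ = 0.5 × 310 = 155 mol/s; O₂ fed = 155 × 2.101 = 325.7 mol/s.
Fuel reacted = 0.996 × 310 → ξ = 308.8 mol/s.
Outlet (n = n₀ + ν ξ):
  CO: 310 − 1(308.8) = 1.24
  O₂: 325.7 − 0.5(308.8) = 171.3
  CO₂: 0 + 1(308.8) = 308.8
Total out = 481.3 mol/s; y_CO₂ = 308.8 / 481.3 = 0.6415.

0.642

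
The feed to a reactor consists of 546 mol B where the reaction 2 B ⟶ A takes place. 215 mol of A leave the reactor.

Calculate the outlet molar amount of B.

116 mol

For A: n = n₀ + 1ξ → 215 = 0 + 1ξ, giving ξ = 215 mol.
Outlet amounts (n = n₀ + ν ξ):
  B: 546 − 2(215) = 116
  A: 0 + 1(215) = 215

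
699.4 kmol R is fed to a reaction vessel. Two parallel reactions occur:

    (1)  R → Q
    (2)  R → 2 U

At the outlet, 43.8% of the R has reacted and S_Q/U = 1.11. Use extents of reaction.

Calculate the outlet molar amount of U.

Conversion of R: R consumed = 0.438 × 699.4 = 306.3 kmol = 1ξ₁ + 1ξ₂.
Selectivity: 1ξ₁ / (2ξ₂) = 1.11 → ξ₁ = 2.22 ξ₂.
Substitute: (1·2.22 + 1) ξ₂ = 306.3 → ξ₂ = 95.14 kmol, ξ₁ = 211.2 kmol.
Outlet amounts (n = n₀ + Σ ν·ξ):
  R: 699.4 − 1(211.2) − 1(95.14) = 393.1
  Q: 0 + 1(211.2) = 211.2
  U: 0 + 2(95.14) = 190.3

190 kmol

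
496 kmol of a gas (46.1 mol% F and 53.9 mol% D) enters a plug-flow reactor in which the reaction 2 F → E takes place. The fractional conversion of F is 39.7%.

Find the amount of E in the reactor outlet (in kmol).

F reacted = 0.397 × 228.7 = 90.78 kmol; ν_F = −2, so ξ = 90.78/2 = 45.39 kmol.
Outlet amounts (n = n₀ + ν ξ):
  F: 228.7 − 2(45.39) = 137.9
  E: 0 + 1(45.39) = 45.39
  D: 267.3 (inert)

45.4 kmol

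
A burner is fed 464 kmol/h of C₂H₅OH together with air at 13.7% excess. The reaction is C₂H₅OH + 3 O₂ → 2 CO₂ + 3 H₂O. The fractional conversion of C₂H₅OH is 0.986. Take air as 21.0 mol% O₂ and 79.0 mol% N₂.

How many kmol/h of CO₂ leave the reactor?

Stoichiometric O₂ = 3 × 464 = 1392 kmol/h; O₂ fed = 1392 × 1.137 = 1583 kmol/h.
N₂ fed = 1583 × 79/21 = 5954 kmol/h.
Fuel reacted = 0.986 × 464 → ξ = 457.5 kmol/h.
Outlet (n = n₀ + ν ξ):
  C₂H₅OH: 464 − 1(457.5) = 6.496
  O₂: 1583 − 3(457.5) = 210.2
  N₂: 5954 (inert)
  CO₂: 0 + 2(457.5) = 915
  H₂O: 0 + 3(457.5) = 1373

915 kmol/h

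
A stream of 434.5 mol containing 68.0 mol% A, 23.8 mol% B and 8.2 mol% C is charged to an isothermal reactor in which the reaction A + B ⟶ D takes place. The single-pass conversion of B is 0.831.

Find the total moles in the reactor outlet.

B reacted = 0.831 × 103.4 = 85.93 mol; ν_B = −1, so ξ = 85.93/1 = 85.93 mol.
Outlet amounts (n = n₀ + ν ξ):
  A: 295.5 − 1(85.93) = 209.5
  B: 103.4 − 1(85.93) = 17.48
  D: 0 + 1(85.93) = 85.93
  C: 35.63 (inert)
Total out = 209.5 + 17.48 + 85.93 + 35.63 = 348.6 mol.

349 mol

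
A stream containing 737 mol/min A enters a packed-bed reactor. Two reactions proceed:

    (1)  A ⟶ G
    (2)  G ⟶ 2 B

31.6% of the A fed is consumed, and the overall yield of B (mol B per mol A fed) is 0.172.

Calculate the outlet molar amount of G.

170 mol/min

Conversion of A: A consumed = 1ξ₁ = 0.316 × 737 → ξ₁ = 232.9 mol/min.
Yield of B: 2ξ₂ / 737 = 0.172 → ξ₂ = 63.38 mol/min.
Outlet amounts (n = n₀ + Σ ν·ξ):
  A: 737 − 1(232.9) = 504.1
  G: 0 + 1(232.9) − 1(63.38) = 169.5
  B: 0 + 2(63.38) = 126.8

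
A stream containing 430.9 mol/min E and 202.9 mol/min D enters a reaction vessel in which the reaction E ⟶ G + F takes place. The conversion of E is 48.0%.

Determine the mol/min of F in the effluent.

207 mol/min

E reacted = 0.48 × 430.9 = 206.8 mol/min; ν_E = −1, so ξ = 206.8/1 = 206.8 mol/min.
Outlet amounts (n = n₀ + ν ξ):
  E: 430.9 − 1(206.8) = 224.1
  G: 0 + 1(206.8) = 206.8
  F: 0 + 1(206.8) = 206.8
  D: 202.9 (inert)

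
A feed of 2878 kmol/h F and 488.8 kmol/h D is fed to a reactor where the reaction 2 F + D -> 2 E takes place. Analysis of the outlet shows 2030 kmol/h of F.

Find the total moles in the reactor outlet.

For F: n = n₀ − 2ξ → 2030 = 2878 − 2ξ, giving ξ = 424 kmol/h.
Outlet amounts (n = n₀ + ν ξ):
  F: 2878 − 2(424) = 2030
  D: 488.8 − 1(424) = 64.8
  E: 0 + 2(424) = 848
Total out = 2030 + 64.8 + 848 = 2943 kmol/h.

2940 kmol/h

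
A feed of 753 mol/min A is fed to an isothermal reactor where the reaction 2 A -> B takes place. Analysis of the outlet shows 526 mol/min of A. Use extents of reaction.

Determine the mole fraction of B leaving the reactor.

For A: n = n₀ − 2ξ → 526 = 753 − 2ξ, giving ξ = 113.5 mol/min.
Outlet amounts (n = n₀ + ν ξ):
  A: 753 − 2(113.5) = 526
  B: 0 + 1(113.5) = 113.5
Total out = 639.5 mol/min; y_B = 113.5 / 639.5 = 0.1775.

0.177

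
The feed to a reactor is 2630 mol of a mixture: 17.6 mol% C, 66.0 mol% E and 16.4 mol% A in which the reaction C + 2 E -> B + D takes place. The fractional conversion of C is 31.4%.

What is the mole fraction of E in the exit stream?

C reacted = 0.314 × 462.9 = 145.3 mol; ν_C = −1, so ξ = 145.3/1 = 145.3 mol.
Outlet amounts (n = n₀ + ν ξ):
  C: 462.9 − 1(145.3) = 317.5
  E: 1736 − 2(145.3) = 1445
  B: 0 + 1(145.3) = 145.3
  D: 0 + 1(145.3) = 145.3
  A: 431.3 (inert)
Total out = 2485 mol; y_E = 1445 / 2485 = 0.5816.

0.582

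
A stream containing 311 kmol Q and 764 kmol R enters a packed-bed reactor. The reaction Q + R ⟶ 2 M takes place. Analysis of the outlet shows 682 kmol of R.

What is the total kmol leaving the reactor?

1080 kmol

For R: n = n₀ − 1ξ → 682 = 764 − 1ξ, giving ξ = 82 kmol.
Outlet amounts (n = n₀ + ν ξ):
  Q: 311 − 1(82) = 229
  R: 764 − 1(82) = 682
  M: 0 + 2(82) = 164
Total out = 229 + 682 + 164 = 1075 kmol.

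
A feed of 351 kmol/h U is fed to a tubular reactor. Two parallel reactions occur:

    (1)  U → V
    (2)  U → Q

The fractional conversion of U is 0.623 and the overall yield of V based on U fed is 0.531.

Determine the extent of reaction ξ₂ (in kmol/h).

ξ₂ = 32.3 kmol/h

Yield of V: 1ξ₁ / 351 = 0.531 → ξ₁ = 186.4 kmol/h.
Conversion of U: 1ξ₁ + 1ξ₂ = 0.623 × 351 = 218.7 → ξ₂ = 32.29 kmol/h.
Outlet amounts (n = n₀ + Σ ν·ξ):
  U: 351 − 1(186.4) − 1(32.29) = 132.3
  V: 0 + 1(186.4) = 186.4
  Q: 0 + 1(32.29) = 32.29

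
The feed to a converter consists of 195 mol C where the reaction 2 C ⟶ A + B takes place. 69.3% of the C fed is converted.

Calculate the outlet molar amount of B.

67.6 mol

C reacted = 0.693 × 195 = 135.1 mol; ν_C = −2, so ξ = 135.1/2 = 67.57 mol.
Outlet amounts (n = n₀ + ν ξ):
  C: 195 − 2(67.57) = 59.87
  A: 0 + 1(67.57) = 67.57
  B: 0 + 1(67.57) = 67.57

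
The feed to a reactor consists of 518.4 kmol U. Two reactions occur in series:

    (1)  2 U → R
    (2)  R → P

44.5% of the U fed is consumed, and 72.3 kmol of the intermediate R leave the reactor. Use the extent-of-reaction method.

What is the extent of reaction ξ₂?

ξ₂ = 43 kmol

Conversion of U: U consumed = 2ξ₁ = 0.445 × 518.4 → ξ₁ = 115.3 kmol.
R balance: n_R = 0 + 1ξ₁ − 1ξ₂ = 72.3 → ξ₂ = (1·115.3 − 72.3)/1 = 43.04 kmol.
Outlet amounts (n = n₀ + Σ ν·ξ):
  U: 518.4 − 2(115.3) = 287.7
  R: 0 + 1(115.3) − 1(43.04) = 72.3
  P: 0 + 1(43.04) = 43.04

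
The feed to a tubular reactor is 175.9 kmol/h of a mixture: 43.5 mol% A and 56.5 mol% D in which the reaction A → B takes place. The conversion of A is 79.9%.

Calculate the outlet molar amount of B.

A reacted = 0.799 × 76.52 = 61.14 kmol/h; ν_A = −1, so ξ = 61.14/1 = 61.14 kmol/h.
Outlet amounts (n = n₀ + ν ξ):
  A: 76.52 − 1(61.14) = 15.38
  B: 0 + 1(61.14) = 61.14
  D: 99.38 (inert)

61.1 kmol/h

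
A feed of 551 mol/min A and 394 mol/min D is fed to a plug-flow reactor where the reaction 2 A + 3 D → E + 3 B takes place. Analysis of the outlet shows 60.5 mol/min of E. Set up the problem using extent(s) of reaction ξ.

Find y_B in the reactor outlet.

For E: n = n₀ + 1ξ → 60.5 = 0 + 1ξ, giving ξ = 60.5 mol/min.
Outlet amounts (n = n₀ + ν ξ):
  A: 551 − 2(60.5) = 430
  D: 394 − 3(60.5) = 212.5
  E: 0 + 1(60.5) = 60.5
  B: 0 + 3(60.5) = 181.5
Total out = 884.5 mol/min; y_B = 181.5 / 884.5 = 0.2052.

0.205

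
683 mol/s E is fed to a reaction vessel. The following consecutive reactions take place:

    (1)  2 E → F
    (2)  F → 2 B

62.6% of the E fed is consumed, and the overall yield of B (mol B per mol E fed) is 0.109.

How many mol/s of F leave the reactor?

Conversion of E: E consumed = 2ξ₁ = 0.626 × 683 → ξ₁ = 213.8 mol/s.
Yield of B: 2ξ₂ / 683 = 0.109 → ξ₂ = 37.22 mol/s.
Outlet amounts (n = n₀ + Σ ν·ξ):
  E: 683 − 2(213.8) = 255.4
  F: 0 + 1(213.8) − 1(37.22) = 176.6
  B: 0 + 2(37.22) = 74.45

177 mol/s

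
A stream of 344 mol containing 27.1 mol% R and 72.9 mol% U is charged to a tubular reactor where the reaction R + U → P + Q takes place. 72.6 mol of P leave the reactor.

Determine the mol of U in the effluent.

178 mol

For P: n = n₀ + 1ξ → 72.6 = 0 + 1ξ, giving ξ = 72.6 mol.
Outlet amounts (n = n₀ + ν ξ):
  R: 93.22 − 1(72.6) = 20.62
  U: 250.8 − 1(72.6) = 178.2
  P: 0 + 1(72.6) = 72.6
  Q: 0 + 1(72.6) = 72.6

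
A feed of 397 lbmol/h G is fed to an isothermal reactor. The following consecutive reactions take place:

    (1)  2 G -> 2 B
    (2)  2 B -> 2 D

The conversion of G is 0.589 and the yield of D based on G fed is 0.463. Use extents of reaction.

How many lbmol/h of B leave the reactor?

50 lbmol/h

Conversion of G: G consumed = 2ξ₁ = 0.589 × 397 → ξ₁ = 116.9 lbmol/h.
Yield of D: 2ξ₂ / 397 = 0.463 → ξ₂ = 91.91 lbmol/h.
Outlet amounts (n = n₀ + Σ ν·ξ):
  G: 397 − 2(116.9) = 163.2
  B: 0 + 2(116.9) − 2(91.91) = 50.02
  D: 0 + 2(91.91) = 183.8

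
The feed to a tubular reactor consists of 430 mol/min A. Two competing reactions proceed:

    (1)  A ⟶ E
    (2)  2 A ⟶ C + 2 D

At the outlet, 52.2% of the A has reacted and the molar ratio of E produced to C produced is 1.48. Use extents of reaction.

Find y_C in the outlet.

0.13

Conversion of A: A consumed = 0.522 × 430 = 224.5 mol/min = 1ξ₁ + 2ξ₂.
Selectivity: 1ξ₁ / (1ξ₂) = 1.48 → ξ₁ = 1.48 ξ₂.
Substitute: (1·1.48 + 2) ξ₂ = 224.5 → ξ₂ = 64.5 mol/min, ξ₁ = 95.46 mol/min.
Outlet amounts (n = n₀ + Σ ν·ξ):
  A: 430 − 1(95.46) − 2(64.5) = 205.5
  E: 0 + 1(95.46) = 95.46
  C: 0 + 1(64.5) = 64.5
  D: 0 + 2(64.5) = 129
Total out = 494.5 mol/min; y_C = 64.5 / 494.5 = 0.1304.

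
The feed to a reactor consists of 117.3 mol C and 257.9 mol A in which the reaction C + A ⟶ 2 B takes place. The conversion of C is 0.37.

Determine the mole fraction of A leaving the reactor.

0.572

C reacted = 0.37 × 117.3 = 43.4 mol; ν_C = −1, so ξ = 43.4/1 = 43.4 mol.
Outlet amounts (n = n₀ + ν ξ):
  C: 117.3 − 1(43.4) = 73.9
  A: 257.9 − 1(43.4) = 214.5
  B: 0 + 2(43.4) = 86.8
Total out = 375.2 mol; y_A = 214.5 / 375.2 = 0.5717.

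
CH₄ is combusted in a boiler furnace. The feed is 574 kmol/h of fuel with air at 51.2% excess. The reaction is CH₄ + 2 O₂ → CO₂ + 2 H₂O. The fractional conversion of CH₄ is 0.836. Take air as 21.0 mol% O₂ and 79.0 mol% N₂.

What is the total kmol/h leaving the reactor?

8840 kmol/h

Stoichiometric O₂ = 2 × 574 = 1148 kmol/h; O₂ fed = 1148 × 1.512 = 1736 kmol/h.
N₂ fed = 1736 × 79/21 = 6530 kmol/h.
Fuel reacted = 0.836 × 574 → ξ = 479.9 kmol/h.
Outlet (n = n₀ + ν ξ):
  CH₄: 574 − 1(479.9) = 94.14
  O₂: 1736 − 2(479.9) = 776
  N₂: 6530 (inert)
  CO₂: 0 + 1(479.9) = 479.9
  H₂O: 0 + 2(479.9) = 959.7
Total out = 94.14 + 776 + 6530 + 479.9 + 959.7 = 8840 kmol/h.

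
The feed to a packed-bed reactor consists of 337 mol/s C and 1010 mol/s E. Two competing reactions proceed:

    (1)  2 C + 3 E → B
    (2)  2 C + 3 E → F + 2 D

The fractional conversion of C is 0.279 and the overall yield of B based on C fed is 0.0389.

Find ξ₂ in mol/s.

ξ₂ = 33.9 mol/s

Yield of B: 1ξ₁ / 337 = 0.0389 → ξ₁ = 13.11 mol/s.
Conversion of C: 2ξ₁ + 2ξ₂ = 0.279 × 337 = 94.02 → ξ₂ = 33.9 mol/s.
Outlet amounts (n = n₀ + Σ ν·ξ):
  C: 337 − 2(13.11) − 2(33.9) = 243
  E: 1010 − 3(13.11) − 3(33.9) = 869
  B: 0 + 1(13.11) = 13.11
  F: 0 + 1(33.9) = 33.9
  D: 0 + 2(33.9) = 67.8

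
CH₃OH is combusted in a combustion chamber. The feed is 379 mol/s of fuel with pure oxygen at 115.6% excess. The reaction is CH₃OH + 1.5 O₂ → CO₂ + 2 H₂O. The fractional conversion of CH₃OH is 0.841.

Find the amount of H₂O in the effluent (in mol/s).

637 mol/s

Stoichiometric O₂ = 1.5 × 379 = 568.5 mol/s; O₂ fed = 568.5 × 2.156 = 1226 mol/s.
Fuel reacted = 0.841 × 379 → ξ = 318.7 mol/s.
Outlet (n = n₀ + ν ξ):
  CH₃OH: 379 − 1(318.7) = 60.26
  O₂: 1226 − 1.5(318.7) = 747.6
  CO₂: 0 + 1(318.7) = 318.7
  H₂O: 0 + 2(318.7) = 637.5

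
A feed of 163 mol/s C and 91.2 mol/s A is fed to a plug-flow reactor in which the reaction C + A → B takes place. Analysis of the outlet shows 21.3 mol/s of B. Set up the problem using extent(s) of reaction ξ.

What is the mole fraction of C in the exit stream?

0.608

For B: n = n₀ + 1ξ → 21.3 = 0 + 1ξ, giving ξ = 21.3 mol/s.
Outlet amounts (n = n₀ + ν ξ):
  C: 163 − 1(21.3) = 141.7
  A: 91.2 − 1(21.3) = 69.9
  B: 0 + 1(21.3) = 21.3
Total out = 232.9 mol/s; y_C = 141.7 / 232.9 = 0.6084.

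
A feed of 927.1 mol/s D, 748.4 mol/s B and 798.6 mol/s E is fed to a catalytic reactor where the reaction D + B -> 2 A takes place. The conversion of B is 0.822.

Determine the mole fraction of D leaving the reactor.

B reacted = 0.822 × 748.4 = 615.2 mol/s; ν_B = −1, so ξ = 615.2/1 = 615.2 mol/s.
Outlet amounts (n = n₀ + ν ξ):
  D: 927.1 − 1(615.2) = 311.9
  B: 748.4 − 1(615.2) = 133.2
  A: 0 + 2(615.2) = 1230
  E: 798.6 (inert)
Total out = 2474 mol/s; y_D = 311.9 / 2474 = 0.1261.

0.126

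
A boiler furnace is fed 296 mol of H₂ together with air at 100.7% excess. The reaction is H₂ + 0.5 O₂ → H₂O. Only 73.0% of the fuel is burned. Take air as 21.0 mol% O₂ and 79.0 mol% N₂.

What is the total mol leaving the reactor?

Stoichiometric O₂ = 0.5 × 296 = 148 mol; O₂ fed = 148 × 2.007 = 297 mol.
N₂ fed = 297 × 79/21 = 1117 mol.
Fuel reacted = 0.73 × 296 → ξ = 216.1 mol.
Outlet (n = n₀ + ν ξ):
  H₂: 296 − 1(216.1) = 79.92
  O₂: 297 − 0.5(216.1) = 189
  N₂: 1117 (inert)
  H₂O: 0 + 1(216.1) = 216.1
Total out = 79.92 + 189 + 1117 + 216.1 = 1602 mol.

1600 mol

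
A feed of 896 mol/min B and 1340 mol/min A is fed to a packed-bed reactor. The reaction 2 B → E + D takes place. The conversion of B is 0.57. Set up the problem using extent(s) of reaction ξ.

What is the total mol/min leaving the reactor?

B reacted = 0.57 × 896 = 510.7 mol/min; ν_B = −2, so ξ = 510.7/2 = 255.4 mol/min.
Outlet amounts (n = n₀ + ν ξ):
  B: 896 − 2(255.4) = 385.3
  E: 0 + 1(255.4) = 255.4
  D: 0 + 1(255.4) = 255.4
  A: 1340 (inert)
Total out = 385.3 + 255.4 + 255.4 + 1340 = 2236 mol/min.

2240 mol/min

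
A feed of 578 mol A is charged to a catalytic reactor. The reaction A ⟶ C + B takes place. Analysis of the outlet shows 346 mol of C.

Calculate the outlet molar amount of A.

For C: n = n₀ + 1ξ → 346 = 0 + 1ξ, giving ξ = 346 mol.
Outlet amounts (n = n₀ + ν ξ):
  A: 578 − 1(346) = 232
  C: 0 + 1(346) = 346
  B: 0 + 1(346) = 346

232 mol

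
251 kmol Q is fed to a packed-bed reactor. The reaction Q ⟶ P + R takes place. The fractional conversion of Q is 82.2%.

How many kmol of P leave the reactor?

206 kmol

Q reacted = 0.822 × 251 = 206.3 kmol; ν_Q = −1, so ξ = 206.3/1 = 206.3 kmol.
Outlet amounts (n = n₀ + ν ξ):
  Q: 251 − 1(206.3) = 44.68
  P: 0 + 1(206.3) = 206.3
  R: 0 + 1(206.3) = 206.3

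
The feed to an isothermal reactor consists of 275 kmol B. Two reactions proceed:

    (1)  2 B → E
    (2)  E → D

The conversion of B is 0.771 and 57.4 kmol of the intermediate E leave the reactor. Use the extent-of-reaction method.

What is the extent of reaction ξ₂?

ξ₂ = 48.6 kmol

Conversion of B: B consumed = 2ξ₁ = 0.771 × 275 → ξ₁ = 106 kmol.
E balance: n_E = 0 + 1ξ₁ − 1ξ₂ = 57.4 → ξ₂ = (1·106 − 57.4)/1 = 48.61 kmol.
Outlet amounts (n = n₀ + Σ ν·ξ):
  B: 275 − 2(106) = 62.97
  E: 0 + 1(106) − 1(48.61) = 57.4
  D: 0 + 1(48.61) = 48.61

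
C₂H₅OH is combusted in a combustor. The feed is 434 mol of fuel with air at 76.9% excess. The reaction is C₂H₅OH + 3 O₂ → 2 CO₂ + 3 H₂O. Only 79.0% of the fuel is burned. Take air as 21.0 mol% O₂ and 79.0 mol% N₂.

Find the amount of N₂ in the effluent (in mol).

Stoichiometric O₂ = 3 × 434 = 1302 mol; O₂ fed = 1302 × 1.769 = 2303 mol.
N₂ fed = 2303 × 79/21 = 8665 mol.
Fuel reacted = 0.79 × 434 → ξ = 342.9 mol.
Outlet (n = n₀ + ν ξ):
  C₂H₅OH: 434 − 1(342.9) = 91.14
  O₂: 2303 − 3(342.9) = 1275
  N₂: 8665 (inert)
  CO₂: 0 + 2(342.9) = 685.7
  H₂O: 0 + 3(342.9) = 1029

8660 mol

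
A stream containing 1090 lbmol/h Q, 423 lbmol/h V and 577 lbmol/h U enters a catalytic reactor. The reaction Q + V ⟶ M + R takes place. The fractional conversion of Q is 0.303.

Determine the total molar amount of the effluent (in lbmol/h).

Q reacted = 0.303 × 1090 = 330.3 lbmol/h; ν_Q = −1, so ξ = 330.3/1 = 330.3 lbmol/h.
Outlet amounts (n = n₀ + ν ξ):
  Q: 1090 − 1(330.3) = 759.7
  V: 423 − 1(330.3) = 92.73
  M: 0 + 1(330.3) = 330.3
  R: 0 + 1(330.3) = 330.3
  U: 577 (inert)
Total out = 759.7 + 92.73 + 330.3 + 330.3 + 577 = 2090 lbmol/h.

2090 lbmol/h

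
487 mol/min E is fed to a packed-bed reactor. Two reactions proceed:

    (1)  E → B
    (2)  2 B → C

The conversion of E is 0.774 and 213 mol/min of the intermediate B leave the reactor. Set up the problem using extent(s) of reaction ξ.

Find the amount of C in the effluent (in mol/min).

Conversion of E: E consumed = 1ξ₁ = 0.774 × 487 → ξ₁ = 376.9 mol/min.
B balance: n_B = 0 + 1ξ₁ − 2ξ₂ = 213 → ξ₂ = (1·376.9 − 213)/2 = 81.97 mol/min.
Outlet amounts (n = n₀ + Σ ν·ξ):
  E: 487 − 1(376.9) = 110.1
  B: 0 + 1(376.9) − 2(81.97) = 213
  C: 0 + 1(81.97) = 81.97

82 mol/min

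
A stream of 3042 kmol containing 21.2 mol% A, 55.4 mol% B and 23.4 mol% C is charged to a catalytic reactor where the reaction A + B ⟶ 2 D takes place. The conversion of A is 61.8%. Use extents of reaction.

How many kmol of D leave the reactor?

A reacted = 0.618 × 644.9 = 398.6 kmol; ν_A = −1, so ξ = 398.6/1 = 398.6 kmol.
Outlet amounts (n = n₀ + ν ξ):
  A: 644.9 − 1(398.6) = 246.4
  B: 1685 − 1(398.6) = 1287
  D: 0 + 2(398.6) = 797.1
  C: 711.8 (inert)

797 kmol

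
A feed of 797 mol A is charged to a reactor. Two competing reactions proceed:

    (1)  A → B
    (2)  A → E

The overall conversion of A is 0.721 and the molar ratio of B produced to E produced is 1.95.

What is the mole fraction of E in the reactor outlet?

Conversion of A: A consumed = 0.721 × 797 = 574.6 mol = 1ξ₁ + 1ξ₂.
Selectivity: 1ξ₁ / (1ξ₂) = 1.95 → ξ₁ = 1.95 ξ₂.
Substitute: (1·1.95 + 1) ξ₂ = 574.6 → ξ₂ = 194.8 mol, ξ₁ = 379.8 mol.
Outlet amounts (n = n₀ + Σ ν·ξ):
  A: 797 − 1(379.8) − 1(194.8) = 222.4
  B: 0 + 1(379.8) = 379.8
  E: 0 + 1(194.8) = 194.8
Total out = 797 mol; y_E = 194.8 / 797 = 0.2444.

0.244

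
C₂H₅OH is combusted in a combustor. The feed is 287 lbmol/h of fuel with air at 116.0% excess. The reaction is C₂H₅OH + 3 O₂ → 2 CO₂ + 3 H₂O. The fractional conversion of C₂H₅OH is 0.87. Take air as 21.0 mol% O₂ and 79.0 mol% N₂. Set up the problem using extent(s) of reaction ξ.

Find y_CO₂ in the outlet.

0.0532

Stoichiometric O₂ = 3 × 287 = 861 lbmol/h; O₂ fed = 861 × 2.160 = 1860 lbmol/h.
N₂ fed = 1860 × 79/21 = 6996 lbmol/h.
Fuel reacted = 0.87 × 287 → ξ = 249.7 lbmol/h.
Outlet (n = n₀ + ν ξ):
  C₂H₅OH: 287 − 1(249.7) = 37.31
  O₂: 1860 − 3(249.7) = 1111
  N₂: 6996 (inert)
  CO₂: 0 + 2(249.7) = 499.4
  H₂O: 0 + 3(249.7) = 749.1
Total out = 9393 lbmol/h; y_CO₂ = 499.4 / 9393 = 0.05317.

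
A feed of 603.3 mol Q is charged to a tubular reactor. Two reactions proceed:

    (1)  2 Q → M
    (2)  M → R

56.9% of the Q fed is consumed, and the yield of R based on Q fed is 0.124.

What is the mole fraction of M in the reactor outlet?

0.224

Conversion of Q: Q consumed = 2ξ₁ = 0.569 × 603.3 → ξ₁ = 171.6 mol.
Yield of R: 1ξ₂ / 603.3 = 0.124 → ξ₂ = 74.81 mol.
Outlet amounts (n = n₀ + Σ ν·ξ):
  Q: 603.3 − 2(171.6) = 260
  M: 0 + 1(171.6) − 1(74.81) = 96.83
  R: 0 + 1(74.81) = 74.81
Total out = 431.7 mol; y_M = 96.83 / 431.7 = 0.2243.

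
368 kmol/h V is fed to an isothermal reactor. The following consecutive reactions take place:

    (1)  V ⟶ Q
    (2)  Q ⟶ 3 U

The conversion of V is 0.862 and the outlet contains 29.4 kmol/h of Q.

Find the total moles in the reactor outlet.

Conversion of V: V consumed = 1ξ₁ = 0.862 × 368 → ξ₁ = 317.2 kmol/h.
Q balance: n_Q = 0 + 1ξ₁ − 1ξ₂ = 29.4 → ξ₂ = (1·317.2 − 29.4)/1 = 287.8 kmol/h.
Outlet amounts (n = n₀ + Σ ν·ξ):
  V: 368 − 1(317.2) = 50.78
  Q: 0 + 1(317.2) − 1(287.8) = 29.4
  U: 0 + 3(287.8) = 863.4
Total out = 50.78 + 29.4 + 863.4 = 943.6 kmol/h.

944 kmol/h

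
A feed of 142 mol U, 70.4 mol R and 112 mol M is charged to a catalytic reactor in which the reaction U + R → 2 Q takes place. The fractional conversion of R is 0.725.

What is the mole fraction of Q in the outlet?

R reacted = 0.725 × 70.4 = 51.04 mol; ν_R = −1, so ξ = 51.04/1 = 51.04 mol.
Outlet amounts (n = n₀ + ν ξ):
  U: 142 − 1(51.04) = 90.96
  R: 70.4 − 1(51.04) = 19.36
  Q: 0 + 2(51.04) = 102.1
  M: 112 (inert)
Total out = 324.4 mol; y_Q = 102.1 / 324.4 = 0.3147.

0.315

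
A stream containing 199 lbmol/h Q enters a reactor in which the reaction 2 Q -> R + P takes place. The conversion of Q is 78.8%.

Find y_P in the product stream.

0.394

Q reacted = 0.788 × 199 = 156.8 lbmol/h; ν_Q = −2, so ξ = 156.8/2 = 78.41 lbmol/h.
Outlet amounts (n = n₀ + ν ξ):
  Q: 199 − 2(78.41) = 42.19
  R: 0 + 1(78.41) = 78.41
  P: 0 + 1(78.41) = 78.41
Total out = 199 lbmol/h; y_P = 78.41 / 199 = 0.394.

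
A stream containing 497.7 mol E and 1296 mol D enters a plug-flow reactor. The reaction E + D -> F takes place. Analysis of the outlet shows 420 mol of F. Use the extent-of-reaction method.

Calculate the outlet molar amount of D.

For F: n = n₀ + 1ξ → 420 = 0 + 1ξ, giving ξ = 420 mol.
Outlet amounts (n = n₀ + ν ξ):
  E: 497.7 − 1(420) = 77.7
  D: 1296 − 1(420) = 876
  F: 0 + 1(420) = 420

876 mol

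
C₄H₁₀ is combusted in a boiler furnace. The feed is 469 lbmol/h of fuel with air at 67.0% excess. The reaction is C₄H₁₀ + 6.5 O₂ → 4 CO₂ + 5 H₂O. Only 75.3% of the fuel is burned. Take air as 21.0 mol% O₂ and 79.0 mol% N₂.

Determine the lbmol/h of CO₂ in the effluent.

Stoichiometric O₂ = 6.5 × 469 = 3048 lbmol/h; O₂ fed = 3048 × 1.670 = 5091 lbmol/h.
N₂ fed = 5091 × 79/21 = 19150 lbmol/h.
Fuel reacted = 0.753 × 469 → ξ = 353.2 lbmol/h.
Outlet (n = n₀ + ν ξ):
  C₄H₁₀: 469 − 1(353.2) = 115.8
  O₂: 5091 − 6.5(353.2) = 2795
  N₂: 19150 (inert)
  CO₂: 0 + 4(353.2) = 1413
  H₂O: 0 + 5(353.2) = 1766

1410 lbmol/h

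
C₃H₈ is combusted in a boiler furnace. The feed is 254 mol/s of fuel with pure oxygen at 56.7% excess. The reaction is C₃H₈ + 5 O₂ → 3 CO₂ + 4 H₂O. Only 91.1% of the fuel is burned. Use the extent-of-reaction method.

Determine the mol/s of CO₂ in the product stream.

Stoichiometric O₂ = 5 × 254 = 1270 mol/s; O₂ fed = 1270 × 1.567 = 1990 mol/s.
Fuel reacted = 0.911 × 254 → ξ = 231.4 mol/s.
Outlet (n = n₀ + ν ξ):
  C₃H₈: 254 − 1(231.4) = 22.61
  O₂: 1990 − 5(231.4) = 833.1
  CO₂: 0 + 3(231.4) = 694.2
  H₂O: 0 + 4(231.4) = 925.6

694 mol/s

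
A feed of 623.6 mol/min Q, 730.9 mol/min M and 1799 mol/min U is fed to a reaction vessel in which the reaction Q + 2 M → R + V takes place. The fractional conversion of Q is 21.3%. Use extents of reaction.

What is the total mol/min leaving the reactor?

3020 mol/min

Q reacted = 0.213 × 623.6 = 132.8 mol/min; ν_Q = −1, so ξ = 132.8/1 = 132.8 mol/min.
Outlet amounts (n = n₀ + ν ξ):
  Q: 623.6 − 1(132.8) = 490.8
  M: 730.9 − 2(132.8) = 465.2
  R: 0 + 1(132.8) = 132.8
  V: 0 + 1(132.8) = 132.8
  U: 1799 (inert)
Total out = 490.8 + 465.2 + 132.8 + 132.8 + 1799 = 3021 mol/min.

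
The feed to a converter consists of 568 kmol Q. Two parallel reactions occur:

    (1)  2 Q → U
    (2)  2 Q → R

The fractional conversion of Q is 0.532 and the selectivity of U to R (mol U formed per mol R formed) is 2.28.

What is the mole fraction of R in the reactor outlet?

Conversion of Q: Q consumed = 0.532 × 568 = 302.2 kmol = 2ξ₁ + 2ξ₂.
Selectivity: 1ξ₁ / (1ξ₂) = 2.28 → ξ₁ = 2.28 ξ₂.
Substitute: (2·2.28 + 2) ξ₂ = 302.2 → ξ₂ = 46.06 kmol, ξ₁ = 105 kmol.
Outlet amounts (n = n₀ + Σ ν·ξ):
  Q: 568 − 2(105) − 2(46.06) = 265.8
  U: 0 + 1(105) = 105
  R: 0 + 1(46.06) = 46.06
Total out = 416.9 kmol; y_R = 46.06 / 416.9 = 0.1105.

0.11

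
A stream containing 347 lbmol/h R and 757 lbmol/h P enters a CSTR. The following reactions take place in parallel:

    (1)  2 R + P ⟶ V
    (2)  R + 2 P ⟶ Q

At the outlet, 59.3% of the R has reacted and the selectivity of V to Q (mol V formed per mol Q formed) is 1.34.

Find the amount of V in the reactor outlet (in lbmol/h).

Conversion of R: R consumed = 0.593 × 347 = 205.8 lbmol/h = 2ξ₁ + 1ξ₂.
Selectivity: 1ξ₁ / (1ξ₂) = 1.34 → ξ₁ = 1.34 ξ₂.
Substitute: (2·1.34 + 1) ξ₂ = 205.8 → ξ₂ = 55.92 lbmol/h, ξ₁ = 74.93 lbmol/h.
Outlet amounts (n = n₀ + Σ ν·ξ):
  R: 347 − 2(74.93) − 1(55.92) = 141.2
  P: 757 − 1(74.93) − 2(55.92) = 570.2
  V: 0 + 1(74.93) = 74.93
  Q: 0 + 1(55.92) = 55.92

74.9 lbmol/h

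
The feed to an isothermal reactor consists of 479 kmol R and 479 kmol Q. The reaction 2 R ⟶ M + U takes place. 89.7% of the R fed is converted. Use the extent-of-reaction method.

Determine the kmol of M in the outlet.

215 kmol

R reacted = 0.897 × 479 = 429.7 kmol; ν_R = −2, so ξ = 429.7/2 = 214.8 kmol.
Outlet amounts (n = n₀ + ν ξ):
  R: 479 − 2(214.8) = 49.34
  M: 0 + 1(214.8) = 214.8
  U: 0 + 1(214.8) = 214.8
  Q: 479 (inert)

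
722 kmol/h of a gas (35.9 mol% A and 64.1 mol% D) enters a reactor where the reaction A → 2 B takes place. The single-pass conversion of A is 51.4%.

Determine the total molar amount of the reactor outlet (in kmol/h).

A reacted = 0.514 × 259.2 = 133.2 kmol/h; ν_A = −1, so ξ = 133.2/1 = 133.2 kmol/h.
Outlet amounts (n = n₀ + ν ξ):
  A: 259.2 − 1(133.2) = 126
  B: 0 + 2(133.2) = 266.5
  D: 462.8 (inert)
Total out = 126 + 266.5 + 462.8 = 855.2 kmol/h.

855 kmol/h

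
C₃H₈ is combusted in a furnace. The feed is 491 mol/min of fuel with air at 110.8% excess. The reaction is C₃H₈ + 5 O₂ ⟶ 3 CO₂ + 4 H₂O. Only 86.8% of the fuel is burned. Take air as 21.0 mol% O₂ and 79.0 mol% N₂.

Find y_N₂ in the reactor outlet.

Stoichiometric O₂ = 5 × 491 = 2455 mol/min; O₂ fed = 2455 × 2.108 = 5175 mol/min.
N₂ fed = 5175 × 79/21 = 19470 mol/min.
Fuel reacted = 0.868 × 491 → ξ = 426.2 mol/min.
Outlet (n = n₀ + ν ξ):
  C₃H₈: 491 − 1(426.2) = 64.81
  O₂: 5175 − 5(426.2) = 3044
  N₂: 19470 (inert)
  CO₂: 0 + 3(426.2) = 1279
  H₂O: 0 + 4(426.2) = 1705
Total out = 25560 mol/min; y_N₂ = 19470 / 25560 = 0.7617.

0.762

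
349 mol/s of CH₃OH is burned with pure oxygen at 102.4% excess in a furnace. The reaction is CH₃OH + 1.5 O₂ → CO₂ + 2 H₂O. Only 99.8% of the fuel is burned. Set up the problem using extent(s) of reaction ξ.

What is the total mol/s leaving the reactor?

Stoichiometric O₂ = 1.5 × 349 = 523.5 mol/s; O₂ fed = 523.5 × 2.024 = 1060 mol/s.
Fuel reacted = 0.998 × 349 → ξ = 348.3 mol/s.
Outlet (n = n₀ + ν ξ):
  CH₃OH: 349 − 1(348.3) = 0.698
  O₂: 1060 − 1.5(348.3) = 537.1
  CO₂: 0 + 1(348.3) = 348.3
  H₂O: 0 + 2(348.3) = 696.6
Total out = 0.698 + 537.1 + 348.3 + 696.6 = 1583 mol/s.

1580 mol/s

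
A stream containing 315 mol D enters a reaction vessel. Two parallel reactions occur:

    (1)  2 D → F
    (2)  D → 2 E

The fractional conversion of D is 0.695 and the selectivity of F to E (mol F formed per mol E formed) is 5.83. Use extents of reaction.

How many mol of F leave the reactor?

105 mol

Conversion of D: D consumed = 0.695 × 315 = 218.9 mol = 2ξ₁ + 1ξ₂.
Selectivity: 1ξ₁ / (2ξ₂) = 5.83 → ξ₁ = 11.66 ξ₂.
Substitute: (2·11.66 + 1) ξ₂ = 218.9 → ξ₂ = 9.002 mol, ξ₁ = 105 mol.
Outlet amounts (n = n₀ + Σ ν·ξ):
  D: 315 − 2(105) − 1(9.002) = 96.07
  F: 0 + 1(105) = 105
  E: 0 + 2(9.002) = 18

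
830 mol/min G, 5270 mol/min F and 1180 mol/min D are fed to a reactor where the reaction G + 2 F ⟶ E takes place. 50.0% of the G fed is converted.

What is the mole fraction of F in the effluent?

0.688

G reacted = 0.5 × 830 = 415 mol/min; ν_G = −1, so ξ = 415/1 = 415 mol/min.
Outlet amounts (n = n₀ + ν ξ):
  G: 830 − 1(415) = 415
  F: 5270 − 2(415) = 4440
  E: 0 + 1(415) = 415
  D: 1180 (inert)
Total out = 6450 mol/min; y_F = 4440 / 6450 = 0.6884.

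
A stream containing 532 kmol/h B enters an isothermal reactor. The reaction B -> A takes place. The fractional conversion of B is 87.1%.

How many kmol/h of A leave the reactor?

463 kmol/h

B reacted = 0.871 × 532 = 463.4 kmol/h; ν_B = −1, so ξ = 463.4/1 = 463.4 kmol/h.
Outlet amounts (n = n₀ + ν ξ):
  B: 532 − 1(463.4) = 68.63
  A: 0 + 1(463.4) = 463.4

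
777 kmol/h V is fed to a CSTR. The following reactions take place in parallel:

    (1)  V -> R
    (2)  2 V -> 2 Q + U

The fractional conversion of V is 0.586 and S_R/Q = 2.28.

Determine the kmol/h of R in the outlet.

Conversion of V: V consumed = 0.586 × 777 = 455.3 kmol/h = 1ξ₁ + 2ξ₂.
Selectivity: 1ξ₁ / (2ξ₂) = 2.28 → ξ₁ = 4.56 ξ₂.
Substitute: (1·4.56 + 2) ξ₂ = 455.3 → ξ₂ = 69.41 kmol/h, ξ₁ = 316.5 kmol/h.
Outlet amounts (n = n₀ + Σ ν·ξ):
  V: 777 − 1(316.5) − 2(69.41) = 321.7
  R: 0 + 1(316.5) = 316.5
  Q: 0 + 2(69.41) = 138.8
  U: 0 + 1(69.41) = 69.41

317 kmol/h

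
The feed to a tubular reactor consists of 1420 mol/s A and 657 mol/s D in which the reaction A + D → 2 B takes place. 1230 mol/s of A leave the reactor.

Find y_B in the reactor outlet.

0.183

For A: n = n₀ − 1ξ → 1230 = 1420 − 1ξ, giving ξ = 190 mol/s.
Outlet amounts (n = n₀ + ν ξ):
  A: 1420 − 1(190) = 1230
  D: 657 − 1(190) = 467
  B: 0 + 2(190) = 380
Total out = 2077 mol/s; y_B = 380 / 2077 = 0.183.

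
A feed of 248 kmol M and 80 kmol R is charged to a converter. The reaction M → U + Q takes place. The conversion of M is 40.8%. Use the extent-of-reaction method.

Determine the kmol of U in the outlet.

101 kmol

M reacted = 0.408 × 248 = 101.2 kmol; ν_M = −1, so ξ = 101.2/1 = 101.2 kmol.
Outlet amounts (n = n₀ + ν ξ):
  M: 248 − 1(101.2) = 146.8
  U: 0 + 1(101.2) = 101.2
  Q: 0 + 1(101.2) = 101.2
  R: 80 (inert)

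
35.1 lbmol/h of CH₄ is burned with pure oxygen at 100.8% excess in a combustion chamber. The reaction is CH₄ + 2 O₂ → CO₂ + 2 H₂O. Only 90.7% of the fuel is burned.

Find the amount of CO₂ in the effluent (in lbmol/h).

Stoichiometric O₂ = 2 × 35.1 = 70.2 lbmol/h; O₂ fed = 70.2 × 2.008 = 141 lbmol/h.
Fuel reacted = 0.907 × 35.1 → ξ = 31.84 lbmol/h.
Outlet (n = n₀ + ν ξ):
  CH₄: 35.1 − 1(31.84) = 3.264
  O₂: 141 − 2(31.84) = 77.29
  CO₂: 0 + 1(31.84) = 31.84
  H₂O: 0 + 2(31.84) = 63.67

31.8 lbmol/h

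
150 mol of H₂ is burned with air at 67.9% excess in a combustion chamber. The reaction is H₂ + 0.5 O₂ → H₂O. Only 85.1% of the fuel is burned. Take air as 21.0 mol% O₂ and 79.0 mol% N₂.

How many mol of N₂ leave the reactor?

474 mol

Stoichiometric O₂ = 0.5 × 150 = 75 mol; O₂ fed = 75 × 1.679 = 125.9 mol.
N₂ fed = 125.9 × 79/21 = 473.7 mol.
Fuel reacted = 0.851 × 150 → ξ = 127.6 mol.
Outlet (n = n₀ + ν ξ):
  H₂: 150 − 1(127.6) = 22.35
  O₂: 125.9 − 0.5(127.6) = 62.1
  N₂: 473.7 (inert)
  H₂O: 0 + 1(127.6) = 127.6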